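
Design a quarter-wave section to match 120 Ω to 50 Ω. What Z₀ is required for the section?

Z_qwt = √(Z_0·R_L) = √(50 × 120) = √6000

Z_qwt ≈ 77.5 Ω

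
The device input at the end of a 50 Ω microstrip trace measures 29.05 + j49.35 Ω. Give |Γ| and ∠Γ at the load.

Γ = (Z_L − Z_0)/(Z_L + Z_0) = (-20.95 + j49.35)/(79.05 + j49.35)
|Γ| = 53.6/93.2 = 0.575

Γ ≈ 0.575 ∠ 81°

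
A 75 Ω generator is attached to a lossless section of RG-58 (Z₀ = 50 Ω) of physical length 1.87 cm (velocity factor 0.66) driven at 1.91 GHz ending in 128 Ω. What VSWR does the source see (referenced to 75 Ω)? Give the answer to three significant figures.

VSWR ≈ 3.49

λ = v/f = 0.66·c / 1.91 GHz = 0.104 m
βl = 2π·l/λ = 2π × 0.18 = 64.9°
tan(βl) = 2.14
Z_in = Z_0·(Z_L + jZ_0·tanβl)/(Z_0 + jZ_L·tanβl) = 23 − j19.2 Ω
Γ_s = (Z_in − Z_s)/(Z_in + Z_s) = (-52 − j19.2)/(98 − j19.2), |Γ_s| = 0.555
VSWR = (1 + |Γ_s|)/(1 − |Γ_s|)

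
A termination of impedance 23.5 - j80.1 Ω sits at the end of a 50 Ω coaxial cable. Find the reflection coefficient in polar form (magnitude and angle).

Γ ≈ 0.776 ∠ -60.8°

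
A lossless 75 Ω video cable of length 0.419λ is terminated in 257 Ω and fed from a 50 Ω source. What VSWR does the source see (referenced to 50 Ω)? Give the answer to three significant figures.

VSWR ≈ 4.49

βl = 2π × 0.419 = 151°
tan(βl) = -0.558
Z_in = Z_0·(Z_L + jZ_0·tanβl)/(Z_0 + jZ_L·tanβl) = 72.4 + j96.6 Ω
Γ_s = (Z_in − Z_s)/(Z_in + Z_s) = (22.4 + j96.6)/(122 + j96.6), |Γ_s| = 0.636
VSWR = (1 + |Γ_s|)/(1 − |Γ_s|)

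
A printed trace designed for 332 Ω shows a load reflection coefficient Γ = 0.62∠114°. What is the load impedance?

Z_L = Z_0·(1 + Γ)/(1 − Γ) = 332·(0.748 + j0.566)/(1.25 − j0.566)

Z_L ≈ 108 + j199 Ω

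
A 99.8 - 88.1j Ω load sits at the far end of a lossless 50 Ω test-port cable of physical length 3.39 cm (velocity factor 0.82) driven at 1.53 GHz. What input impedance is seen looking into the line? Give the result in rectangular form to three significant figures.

λ = v/f = 0.82·c / 1.53 GHz = 0.161 m
βl = 2π·l/λ = 2π × 0.211 = 75.9°
tan(βl) = tan(75.9°) = 3.98
Z_in = Z_0·(Z_L + jZ_0·tanβl)/(Z_0 + jZ_L·tanβl)
     = 50·(99.8 + j111)/(401 + j397)

Z_in ≈ 13.2 + j0.758 Ω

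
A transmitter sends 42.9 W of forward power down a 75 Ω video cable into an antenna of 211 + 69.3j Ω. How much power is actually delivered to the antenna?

P_delivered ≈ 31.4 W

|Γ| = |(136 + j69.3)/(286 + j69.3)| = 0.519
|Γ|² = 0.269
P_refl = |Γ|²·P_inc = 11.5 W, P_del = (1 − |Γ|²)·P_inc = 31.4 W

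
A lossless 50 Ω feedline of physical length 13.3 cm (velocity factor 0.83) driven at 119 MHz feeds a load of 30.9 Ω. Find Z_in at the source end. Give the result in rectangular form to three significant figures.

λ = v/f = 0.83·c / 119 MHz = 2.09 m
βl = 2π·l/λ = 2π × 0.0636 = 22.9°
tan(βl) = tan(22.9°) = 0.422
Z_in = Z_0·(Z_L + jZ_0·tanβl)/(Z_0 + jZ_L·tanβl)
     = 50·(30.9 + j21.1)/(50 + j13)

Z_in ≈ 34.1 + j12.2 Ω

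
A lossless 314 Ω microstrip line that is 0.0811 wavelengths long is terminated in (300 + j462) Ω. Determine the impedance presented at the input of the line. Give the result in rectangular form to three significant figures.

βl = 2π × 0.0811 = 29.2°
tan(βl) = tan(29.2°) = 0.559
Z_in = Z_0·(Z_L + jZ_0·tanβl)/(Z_0 + jZ_L·tanβl)
     = 314·(300 + j637)/(55.8 + j168)

Z_in ≈ 1240 − j148 Ω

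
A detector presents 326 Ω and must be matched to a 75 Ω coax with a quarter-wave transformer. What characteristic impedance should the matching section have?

Z_qwt ≈ 156 Ω

Z_qwt = √(Z_0·R_L) = √(75 × 326) = √24450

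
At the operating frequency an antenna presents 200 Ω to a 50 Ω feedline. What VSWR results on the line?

VSWR ≈ 4

Γ = (200 − 50)/(200 + 50) = 0.6
VSWR = (1 + 0.6)/(1 − 0.6)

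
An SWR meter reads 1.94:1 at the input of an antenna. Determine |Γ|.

|Γ| ≈ 0.32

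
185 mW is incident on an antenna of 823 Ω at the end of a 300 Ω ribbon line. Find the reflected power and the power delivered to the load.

P_reflected ≈ 40.1 mW; P_delivered ≈ 145 mW

Γ = (823 − 300)/(823 + 300) = 0.466
|Γ|² = 0.217
P_refl = |Γ|²·P_inc = 40.1 mW, P_del = (1 − |Γ|²)·P_inc = 145 mW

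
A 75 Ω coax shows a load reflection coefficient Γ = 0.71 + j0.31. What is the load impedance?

Z_L ≈ 166 + j258 Ω

Z_L = Z_0·(1 + Γ)/(1 − Γ) = 75·(1.71 + j0.31)/(0.29 − j0.31)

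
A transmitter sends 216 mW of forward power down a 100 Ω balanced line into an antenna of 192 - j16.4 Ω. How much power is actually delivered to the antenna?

P_delivered ≈ 194 mW

|Γ| = |(92 − j16.4)/(292 − j16.4)| = 0.32
|Γ|² = 0.102
P_refl = |Γ|²·P_inc = 22.1 mW, P_del = (1 − |Γ|²)·P_inc = 194 mW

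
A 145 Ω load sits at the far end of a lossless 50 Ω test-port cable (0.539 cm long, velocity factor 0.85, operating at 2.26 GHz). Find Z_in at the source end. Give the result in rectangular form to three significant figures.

Z_in ≈ 88 − j63.5 Ω

λ = v/f = 0.85·c / 2.26 GHz = 0.113 m
βl = 2π·l/λ = 2π × 0.0478 = 17.2°
tan(βl) = tan(17.2°) = 0.309
Z_in = Z_0·(Z_L + jZ_0·tanβl)/(Z_0 + jZ_L·tanβl)
     = 50·(145 + j15.5)/(50 + j44.9)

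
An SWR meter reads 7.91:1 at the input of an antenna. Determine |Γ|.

|Γ| ≈ 0.776

|Γ| = (S − 1)/(S + 1) = (7.91 − 1)/(7.91 + 1) = 6.91/8.91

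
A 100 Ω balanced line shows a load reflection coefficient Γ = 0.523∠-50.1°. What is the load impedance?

Z_L ≈ 121 − j133 Ω

Z_L = Z_0·(1 + Γ)/(1 − Γ) = 100·(1.34 − j0.401)/(0.665 + j0.401)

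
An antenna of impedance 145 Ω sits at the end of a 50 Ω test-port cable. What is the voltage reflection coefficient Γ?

Γ = 0.487

Γ = (Z_L − Z_0)/(Z_L + Z_0) = (145 − 50)/(145 + 50) = 95/195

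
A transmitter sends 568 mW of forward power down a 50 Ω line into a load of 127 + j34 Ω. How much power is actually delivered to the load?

P_delivered ≈ 444 mW

|Γ| = |(77 + j34)/(177 + j34)| = 0.467
|Γ|² = 0.218
P_refl = |Γ|²·P_inc = 124 mW, P_del = (1 − |Γ|²)·P_inc = 444 mW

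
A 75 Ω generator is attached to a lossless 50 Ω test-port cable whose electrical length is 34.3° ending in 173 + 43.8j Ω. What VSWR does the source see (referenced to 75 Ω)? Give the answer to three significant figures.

VSWR ≈ 3.29

tan(βl) = 0.682
Z_in = Z_0·(Z_L + jZ_0·tanβl)/(Z_0 + jZ_L·tanβl) = 44.2 − j65.8 Ω
Γ_s = (Z_in − Z_s)/(Z_in + Z_s) = (-30.8 − j65.8)/(119 − j65.8), |Γ_s| = 0.533
VSWR = (1 + |Γ_s|)/(1 − |Γ_s|)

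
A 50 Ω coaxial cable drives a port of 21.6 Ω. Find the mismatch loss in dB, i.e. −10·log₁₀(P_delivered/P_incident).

Γ = (21.6 − 50)/(21.6 + 50) = -0.397
|Γ|² = 0.157, so P_del/P_inc = 1 − |Γ|² = 0.843
ML = −10·log₁₀(1 − |Γ|²)

mismatch loss ≈ 0.743 dB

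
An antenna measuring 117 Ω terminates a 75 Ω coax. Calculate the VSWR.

For a purely resistive load, VSWR = R_L/Z_0 or Z_0/R_L (whichever > 1) = 117/75

VSWR ≈ 1.56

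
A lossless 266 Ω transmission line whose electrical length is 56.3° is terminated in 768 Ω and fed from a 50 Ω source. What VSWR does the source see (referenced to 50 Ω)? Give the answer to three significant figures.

tan(βl) = 1.5
Z_in = Z_0·(Z_L + jZ_0·tanβl)/(Z_0 + jZ_L·tanβl) = 126 − j148 Ω
Γ_s = (Z_in − Z_s)/(Z_in + Z_s) = (76.4 − j148)/(176 − j148), |Γ_s| = 0.724
VSWR = (1 + |Γ_s|)/(1 − |Γ_s|)

VSWR ≈ 6.24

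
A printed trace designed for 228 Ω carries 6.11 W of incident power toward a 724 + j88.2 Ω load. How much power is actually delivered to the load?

P_delivered ≈ 4.41 W

|Γ| = |(496 + j88.2)/(952 + j88.2)| = 0.527
|Γ|² = 0.278
P_refl = |Γ|²·P_inc = 1.7 W, P_del = (1 − |Γ|²)·P_inc = 4.41 W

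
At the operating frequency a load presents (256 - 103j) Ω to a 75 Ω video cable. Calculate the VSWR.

Γ = (Z_L − Z_0)/(Z_L + Z_0) = (181 − j103)/(331 − j103)
|Γ| = 208/347 = 0.601
VSWR = (1 + |Γ|)/(1 − |Γ|) = 1.6/0.399

VSWR ≈ 4.01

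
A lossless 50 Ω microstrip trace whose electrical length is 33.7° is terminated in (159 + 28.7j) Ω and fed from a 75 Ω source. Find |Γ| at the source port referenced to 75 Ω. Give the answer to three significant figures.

tan(βl) = 0.667
Z_in = Z_0·(Z_L + jZ_0·tanβl)/(Z_0 + jZ_L·tanβl) = 47.1 − j61.3 Ω
Γ_s = (Z_in − Z_s)/(Z_in + Z_s) = (-27.9 − j61.3)/(122 − j61.3), |Γ_s| = 0.493

|Γ| ≈ 0.493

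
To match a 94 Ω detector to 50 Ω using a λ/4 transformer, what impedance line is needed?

Z_qwt ≈ 68.6 Ω

Z_qwt = √(Z_0·R_L) = √(50 × 94) = √4700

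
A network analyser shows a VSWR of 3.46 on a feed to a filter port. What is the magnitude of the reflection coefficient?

|Γ| ≈ 0.552

|Γ| = (S − 1)/(S + 1) = (3.46 − 1)/(3.46 + 1) = 2.46/4.46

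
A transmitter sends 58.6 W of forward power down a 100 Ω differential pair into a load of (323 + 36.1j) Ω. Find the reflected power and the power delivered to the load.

|Γ| = |(223 + j36.1)/(423 + j36.1)| = 0.532
|Γ|² = 0.283
P_refl = |Γ|²·P_inc = 16.6 W, P_del = (1 − |Γ|²)·P_inc = 42 W

P_reflected ≈ 16.6 W; P_delivered ≈ 42 W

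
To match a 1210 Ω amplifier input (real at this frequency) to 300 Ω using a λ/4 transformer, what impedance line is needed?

Z_qwt = √(Z_0·R_L) = √(300 × 1210) = √363000

Z_qwt ≈ 602 Ω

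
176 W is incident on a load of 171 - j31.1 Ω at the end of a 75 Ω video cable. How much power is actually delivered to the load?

|Γ| = |(96 − j31.1)/(246 − j31.1)| = 0.407
|Γ|² = 0.166
P_refl = |Γ|²·P_inc = 29.2 W, P_del = (1 − |Γ|²)·P_inc = 147 W

P_delivered ≈ 147 W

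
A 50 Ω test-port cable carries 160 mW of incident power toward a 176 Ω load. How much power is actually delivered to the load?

Γ = (176 − 50)/(176 + 50) = 0.558
|Γ|² = 0.311
P_refl = |Γ|²·P_inc = 49.7 mW, P_del = (1 − |Γ|²)·P_inc = 110 mW

P_delivered ≈ 110 mW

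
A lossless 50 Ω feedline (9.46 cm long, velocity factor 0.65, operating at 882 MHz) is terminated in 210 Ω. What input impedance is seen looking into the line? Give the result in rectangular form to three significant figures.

Z_in ≈ 50.1 + j78.2 Ω

λ = v/f = 0.65·c / 882 MHz = 0.221 m
βl = 2π·l/λ = 2π × 0.428 = 154°
tan(βl) = tan(154°) = -0.487
Z_in = Z_0·(Z_L + jZ_0·tanβl)/(Z_0 + jZ_L·tanβl)
     = 50·(210 − j24.3)/(50 − j102)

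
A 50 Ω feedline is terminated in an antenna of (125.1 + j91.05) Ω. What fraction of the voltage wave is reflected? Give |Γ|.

|Γ| ≈ 0.598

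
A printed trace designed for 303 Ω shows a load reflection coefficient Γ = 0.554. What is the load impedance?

Z_L ≈ 1060 Ω

Z_L = Z_0·(1 + Γ)/(1 − Γ) = 303·(1.55)/(0.446)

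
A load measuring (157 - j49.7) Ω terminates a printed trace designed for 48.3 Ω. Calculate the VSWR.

VSWR ≈ 3.61

Γ = (Z_L − Z_0)/(Z_L + Z_0) = (108.7 − j49.7)/(205.3 − j49.7)
|Γ| = 120/211 = 0.566
VSWR = (1 + |Γ|)/(1 − |Γ|) = 1.57/0.434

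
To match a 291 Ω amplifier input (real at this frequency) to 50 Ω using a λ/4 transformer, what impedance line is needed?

Z_qwt ≈ 121 Ω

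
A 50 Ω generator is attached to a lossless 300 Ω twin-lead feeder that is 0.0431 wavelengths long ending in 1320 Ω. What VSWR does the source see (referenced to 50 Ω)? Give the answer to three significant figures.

VSWR ≈ 24.7

βl = 2π × 0.0431 = 15.5°
tan(βl) = 0.278
Z_in = Z_0·(Z_L + jZ_0·tanβl)/(Z_0 + jZ_L·tanβl) = 570 − j614 Ω
Γ_s = (Z_in − Z_s)/(Z_in + Z_s) = (520 − j614)/(620 − j614), |Γ_s| = 0.922
VSWR = (1 + |Γ_s|)/(1 − |Γ_s|)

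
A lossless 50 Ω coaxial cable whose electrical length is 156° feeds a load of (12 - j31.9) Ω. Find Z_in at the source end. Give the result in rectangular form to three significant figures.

tan(βl) = tan(156°) = -0.445
Z_in = Z_0·(Z_L + jZ_0·tanβl)/(Z_0 + jZ_L·tanβl)
     = 50·(12 − j54.2)/(35.8 − j5.34)

Z_in ≈ 27.4 − j71.6 Ω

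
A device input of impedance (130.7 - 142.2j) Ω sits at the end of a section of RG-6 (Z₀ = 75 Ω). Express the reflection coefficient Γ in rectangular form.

Γ = (Z_L − Z_0)/(Z_L + Z_0) = (55.7 − j142.2)/(205.7 − j142.2)

Γ ≈ 0.507 − j0.341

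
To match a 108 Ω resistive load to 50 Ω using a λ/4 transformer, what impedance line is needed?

Z_qwt = √(Z_0·R_L) = √(50 × 108) = √5400

Z_qwt ≈ 73.5 Ω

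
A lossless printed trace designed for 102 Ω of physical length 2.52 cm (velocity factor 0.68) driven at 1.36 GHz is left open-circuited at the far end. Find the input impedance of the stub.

Z_in ≈ −j57.8 Ω

λ = v/f = 0.68·c / 1.36 GHz = 0.15 m
βl = 2π·l/λ = 2π × 0.168 = 60.5°
tan(βl) = 1.77
For an open-circuited stub, Z_in = −jZ_0·cot(βl) = −jZ_0/tan(βl)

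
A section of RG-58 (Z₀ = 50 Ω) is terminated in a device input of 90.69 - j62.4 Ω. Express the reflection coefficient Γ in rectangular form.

Γ = (Z_L − Z_0)/(Z_L + Z_0) = (40.69 − j62.4)/(140.7 − j62.4)

Γ ≈ 0.406 − j0.263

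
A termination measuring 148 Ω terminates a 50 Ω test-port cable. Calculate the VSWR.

VSWR ≈ 2.96

Γ = (148 − 50)/(148 + 50) = 0.495
VSWR = (1 + 0.495)/(1 − 0.495)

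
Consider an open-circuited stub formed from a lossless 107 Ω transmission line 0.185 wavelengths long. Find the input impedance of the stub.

βl = 2π × 0.185 = 66.6°
tan(βl) = 2.31
For an open-circuited stub, Z_in = −jZ_0·cot(βl) = −jZ_0/tan(βl)

Z_in ≈ −j46.3 Ω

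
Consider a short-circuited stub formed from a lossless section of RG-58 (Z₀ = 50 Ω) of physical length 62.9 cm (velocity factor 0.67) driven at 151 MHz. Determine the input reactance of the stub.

λ = v/f = 0.67·c / 151 MHz = 1.33 m
βl = 2π·l/λ = 2π × 0.473 = 170°
tan(βl) = -0.174
For a short-circuited stub, Z_in = jZ_0·tan(βl)

X_in ≈ -8.72 Ω (capacitive)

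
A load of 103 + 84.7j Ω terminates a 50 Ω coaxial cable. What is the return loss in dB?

RL ≈ 4.86 dB

Γ = (53 + j84.7)/(153 + j84.7), |Γ| = 0.571
RL = −20·log₁₀|Γ| = −20·log₁₀(0.571)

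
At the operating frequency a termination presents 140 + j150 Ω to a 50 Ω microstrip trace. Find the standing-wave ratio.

VSWR ≈ 6.21

Γ = (Z_L − Z_0)/(Z_L + Z_0) = (90 + j150)/(190 + j150)
|Γ| = 175/242 = 0.723
VSWR = (1 + |Γ|)/(1 − |Γ|) = 1.72/0.277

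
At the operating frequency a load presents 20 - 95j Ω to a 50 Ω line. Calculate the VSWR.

Γ = (Z_L − Z_0)/(Z_L + Z_0) = (-30 − j95)/(70 − j95)
|Γ| = 99.6/118 = 0.844
VSWR = (1 + |Γ|)/(1 − |Γ|) = 1.84/0.156

VSWR ≈ 11.8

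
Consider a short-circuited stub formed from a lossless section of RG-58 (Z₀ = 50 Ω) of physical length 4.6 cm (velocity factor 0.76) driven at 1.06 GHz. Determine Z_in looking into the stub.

λ = v/f = 0.76·c / 1.06 GHz = 0.215 m
βl = 2π·l/λ = 2π × 0.214 = 77°
tan(βl) = 4.33
For a short-circuited stub, Z_in = jZ_0·tan(βl)

Z_in ≈ +j216 Ω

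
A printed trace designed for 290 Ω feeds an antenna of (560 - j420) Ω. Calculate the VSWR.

VSWR ≈ 3.23

Γ = (Z_L − Z_0)/(Z_L + Z_0) = (270 − j420)/(850 − j420)
|Γ| = 499/948 = 0.527
VSWR = (1 + |Γ|)/(1 − |Γ|) = 1.53/0.473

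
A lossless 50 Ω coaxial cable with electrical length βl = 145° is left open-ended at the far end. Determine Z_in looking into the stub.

Z_in ≈ +j71.4 Ω

tan(βl) = -0.7
For an open-ended stub, Z_in = −jZ_0·cot(βl) = −jZ_0/tan(βl)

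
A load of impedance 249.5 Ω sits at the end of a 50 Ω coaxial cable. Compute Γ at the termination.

Γ = (Z_L − Z_0)/(Z_L + Z_0) = (249.5 − 50)/(249.5 + 50) = 199.5/299.5

Γ = 0.666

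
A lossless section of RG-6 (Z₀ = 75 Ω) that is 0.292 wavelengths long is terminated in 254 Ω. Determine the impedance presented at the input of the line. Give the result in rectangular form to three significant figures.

Z_in ≈ 23.6 + j18.4 Ω

βl = 2π × 0.292 = 105°
tan(βl) = tan(105°) = -3.7
Z_in = Z_0·(Z_L + jZ_0·tanβl)/(Z_0 + jZ_L·tanβl)
     = 75·(254 − j278)/(75 − j940)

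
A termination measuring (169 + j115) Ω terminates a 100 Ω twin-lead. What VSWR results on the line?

VSWR ≈ 2.69

Γ = (Z_L − Z_0)/(Z_L + Z_0) = (69 + j115)/(269 + j115)
|Γ| = 134/293 = 0.458
VSWR = (1 + |Γ|)/(1 − |Γ|) = 1.46/0.542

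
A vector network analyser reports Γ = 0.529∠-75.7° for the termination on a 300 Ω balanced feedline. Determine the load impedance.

Z_L ≈ 212 − j302 Ω

Z_L = Z_0·(1 + Γ)/(1 − Γ) = 300·(1.13 − j0.513)/(0.869 + j0.513)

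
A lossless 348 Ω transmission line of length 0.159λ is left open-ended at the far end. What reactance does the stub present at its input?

X_in ≈ -224 Ω (capacitive)

βl = 2π × 0.159 = 57.2°
tan(βl) = 1.55
For an open-ended stub, Z_in = −jZ_0·cot(βl) = −jZ_0/tan(βl)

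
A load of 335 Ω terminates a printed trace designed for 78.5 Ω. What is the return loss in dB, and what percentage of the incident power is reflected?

Γ = (335 − 78.5)/(335 + 78.5) = 0.62
RL = −20·log₁₀(0.62) = 4.15 dB
P_refl/P_inc = |Γ|² = 0.385

RL ≈ 4.15 dB; 38.5% of incident power reflected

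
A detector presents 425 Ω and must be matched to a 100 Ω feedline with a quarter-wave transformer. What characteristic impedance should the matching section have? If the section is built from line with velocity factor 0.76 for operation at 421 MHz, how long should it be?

Z_qwt ≈ 206 Ω; length ≈ 13.5 cm

Z_qwt = √(Z_0·R_L) = √(100 × 425) = √42500
λ = 0.76·c/f = 0.542 m, so l = λ/4 = 0.135 m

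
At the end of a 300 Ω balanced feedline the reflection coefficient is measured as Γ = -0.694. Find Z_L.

Z_L = Z_0·(1 + Γ)/(1 − Γ) = 300·(0.306)/(1.69)

Z_L ≈ 54.2 Ω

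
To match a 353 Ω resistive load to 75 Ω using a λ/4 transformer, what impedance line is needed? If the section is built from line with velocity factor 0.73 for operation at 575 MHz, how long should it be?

Z_qwt ≈ 163 Ω; length ≈ 9.52 cm

Z_qwt = √(Z_0·R_L) = √(75 × 353) = √26480
λ = 0.73·c/f = 0.381 m, so l = λ/4 = 0.0952 m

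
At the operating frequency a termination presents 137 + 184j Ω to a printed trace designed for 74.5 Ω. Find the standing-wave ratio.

Γ = (Z_L − Z_0)/(Z_L + Z_0) = (62.5 + j184)/(211.5 + j184)
|Γ| = 194/280 = 0.693
VSWR = (1 + |Γ|)/(1 − |Γ|) = 1.69/0.307

VSWR ≈ 5.52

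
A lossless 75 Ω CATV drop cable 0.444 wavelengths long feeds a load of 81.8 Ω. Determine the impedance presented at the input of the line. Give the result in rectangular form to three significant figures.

Z_in ≈ 80 + j4.5 Ω

βl = 2π × 0.444 = 160°
tan(βl) = tan(160°) = -0.367
Z_in = Z_0·(Z_L + jZ_0·tanβl)/(Z_0 + jZ_L·tanβl)
     = 75·(81.8 − j27.5)/(75 − j30)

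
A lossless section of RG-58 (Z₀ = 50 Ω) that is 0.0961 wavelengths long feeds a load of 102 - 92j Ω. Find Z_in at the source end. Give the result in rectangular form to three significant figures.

βl = 2π × 0.0961 = 34.6°
tan(βl) = tan(34.6°) = 0.69
Z_in = Z_0·(Z_L + jZ_0·tanβl)/(Z_0 + jZ_L·tanβl)
     = 50·(102 − j57.5)/(113 + j70.4)

Z_in ≈ 21.1 − j38.4 Ω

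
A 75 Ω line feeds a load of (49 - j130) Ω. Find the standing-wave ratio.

VSWR ≈ 6.63

Γ = (Z_L − Z_0)/(Z_L + Z_0) = (-26 − j130)/(124 − j130)
|Γ| = 133/180 = 0.738
VSWR = (1 + |Γ|)/(1 − |Γ|) = 1.74/0.262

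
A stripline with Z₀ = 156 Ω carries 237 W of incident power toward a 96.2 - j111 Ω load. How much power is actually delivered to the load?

P_delivered ≈ 187 W

|Γ| = |(-59.8 − j111)/(252.2 − j111)| = 0.458
|Γ|² = 0.209
P_refl = |Γ|²·P_inc = 49.6 W, P_del = (1 − |Γ|²)·P_inc = 187 W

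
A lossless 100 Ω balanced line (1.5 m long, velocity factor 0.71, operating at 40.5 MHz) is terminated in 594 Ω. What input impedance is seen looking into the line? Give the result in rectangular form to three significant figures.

Z_in ≈ 17.7 + j21.8 Ω

λ = v/f = 0.71·c / 40.5 MHz = 5.26 m
βl = 2π·l/λ = 2π × 0.285 = 103°
tan(βl) = tan(103°) = -4.45
Z_in = Z_0·(Z_L + jZ_0·tanβl)/(Z_0 + jZ_L·tanβl)
     = 100·(594 − j445)/(100 − j2640)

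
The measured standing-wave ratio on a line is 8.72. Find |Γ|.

|Γ| ≈ 0.794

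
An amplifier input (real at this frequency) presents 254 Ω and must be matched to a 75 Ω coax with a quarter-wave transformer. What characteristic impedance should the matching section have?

Z_qwt ≈ 138 Ω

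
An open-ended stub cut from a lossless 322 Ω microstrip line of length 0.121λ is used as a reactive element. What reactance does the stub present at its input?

X_in ≈ -339 Ω (capacitive)

βl = 2π × 0.121 = 43.6°
tan(βl) = 0.951
For an open-ended stub, Z_in = −jZ_0·cot(βl) = −jZ_0/tan(βl)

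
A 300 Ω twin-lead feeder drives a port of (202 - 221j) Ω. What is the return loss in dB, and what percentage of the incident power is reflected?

Γ = (-98 − j221)/(502 − j221), |Γ| = 0.441
RL = −20·log₁₀(0.441) = 7.12 dB
P_refl/P_inc = |Γ|² = 0.194

RL ≈ 7.12 dB; 19.4% of incident power reflected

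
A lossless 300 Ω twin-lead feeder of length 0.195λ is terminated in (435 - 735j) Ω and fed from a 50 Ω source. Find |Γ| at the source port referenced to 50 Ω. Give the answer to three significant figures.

|Γ| ≈ 0.128

βl = 2π × 0.195 = 70.2°
tan(βl) = 2.78
Z_in = Z_0·(Z_L + jZ_0·tanβl)/(Z_0 + jZ_L·tanβl) = 49.1 − j12.8 Ω
Γ_s = (Z_in − Z_s)/(Z_in + Z_s) = (-0.855 − j12.8)/(99.1 − j12.8), |Γ_s| = 0.128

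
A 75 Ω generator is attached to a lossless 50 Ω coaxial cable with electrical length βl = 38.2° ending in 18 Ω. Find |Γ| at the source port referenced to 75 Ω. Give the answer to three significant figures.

|Γ| ≈ 0.539

tan(βl) = 0.787
Z_in = Z_0·(Z_L + jZ_0·tanβl)/(Z_0 + jZ_L·tanβl) = 27 + j31.7 Ω
Γ_s = (Z_in − Z_s)/(Z_in + Z_s) = (-48 + j31.7)/(102 + j31.7), |Γ_s| = 0.539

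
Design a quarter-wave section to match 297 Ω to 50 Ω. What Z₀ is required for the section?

Z_qwt ≈ 122 Ω

Z_qwt = √(Z_0·R_L) = √(50 × 297) = √14850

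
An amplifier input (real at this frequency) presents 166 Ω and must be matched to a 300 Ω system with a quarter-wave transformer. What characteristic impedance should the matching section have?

Z_qwt ≈ 223 Ω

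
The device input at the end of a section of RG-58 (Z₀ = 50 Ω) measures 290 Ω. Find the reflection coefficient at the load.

Γ = 0.706

Γ = (Z_L − Z_0)/(Z_L + Z_0) = (290 − 50)/(290 + 50) = 240/340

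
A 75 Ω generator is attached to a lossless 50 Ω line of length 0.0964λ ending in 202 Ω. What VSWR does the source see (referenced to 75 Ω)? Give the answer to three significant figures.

βl = 2π × 0.0964 = 34.7°
tan(βl) = 0.693
Z_in = Z_0·(Z_L + jZ_0·tanβl)/(Z_0 + jZ_L·tanβl) = 33.9 − j60.1 Ω
Γ_s = (Z_in − Z_s)/(Z_in + Z_s) = (-41.1 − j60.1)/(109 − j60.1), |Γ_s| = 0.586
VSWR = (1 + |Γ_s|)/(1 − |Γ_s|)

VSWR ≈ 3.83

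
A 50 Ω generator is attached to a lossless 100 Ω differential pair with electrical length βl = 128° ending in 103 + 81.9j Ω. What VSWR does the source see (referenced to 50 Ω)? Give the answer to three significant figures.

VSWR ≈ 1.19

tan(βl) = -1.28
Z_in = Z_0·(Z_L + jZ_0·tanβl)/(Z_0 + jZ_L·tanβl) = 45.8 + j6.97 Ω
Γ_s = (Z_in − Z_s)/(Z_in + Z_s) = (-4.2 + j6.97)/(95.8 + j6.97), |Γ_s| = 0.0848
VSWR = (1 + |Γ_s|)/(1 − |Γ_s|)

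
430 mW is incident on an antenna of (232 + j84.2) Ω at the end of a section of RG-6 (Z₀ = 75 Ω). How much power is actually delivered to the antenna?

|Γ| = |(157 + j84.2)/(307 + j84.2)| = 0.56
|Γ|² = 0.313
P_refl = |Γ|²·P_inc = 135 mW, P_del = (1 − |Γ|²)·P_inc = 295 mW

P_delivered ≈ 295 mW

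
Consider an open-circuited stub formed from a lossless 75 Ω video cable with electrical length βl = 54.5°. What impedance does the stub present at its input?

Z_in ≈ −j53.5 Ω

tan(βl) = 1.4
For an open-circuited stub, Z_in = −jZ_0·cot(βl) = −jZ_0/tan(βl)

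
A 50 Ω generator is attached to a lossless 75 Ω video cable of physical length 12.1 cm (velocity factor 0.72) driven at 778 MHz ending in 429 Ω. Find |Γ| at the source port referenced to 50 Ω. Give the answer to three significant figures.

λ = v/f = 0.72·c / 778 MHz = 0.278 m
βl = 2π·l/λ = 2π × 0.436 = 157°
tan(βl) = -0.427
Z_in = Z_0·(Z_L + jZ_0·tanβl)/(Z_0 + jZ_L·tanβl) = 72.9 + j146 Ω
Γ_s = (Z_in − Z_s)/(Z_in + Z_s) = (22.9 + j146)/(123 + j146), |Γ_s| = 0.774

|Γ| ≈ 0.774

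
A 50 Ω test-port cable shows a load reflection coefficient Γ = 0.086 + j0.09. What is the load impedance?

Z_L ≈ 58.4 + j10.7 Ω

Z_L = Z_0·(1 + Γ)/(1 − Γ) = 50·(1.09 + j0.09)/(0.914 − j0.09)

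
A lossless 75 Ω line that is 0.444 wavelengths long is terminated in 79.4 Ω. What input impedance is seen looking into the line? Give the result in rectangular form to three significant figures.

Z_in ≈ 78.3 + j2.89 Ω

βl = 2π × 0.444 = 160°
tan(βl) = tan(160°) = -0.367
Z_in = Z_0·(Z_L + jZ_0·tanβl)/(Z_0 + jZ_L·tanβl)
     = 75·(79.4 − j27.5)/(75 − j29.2)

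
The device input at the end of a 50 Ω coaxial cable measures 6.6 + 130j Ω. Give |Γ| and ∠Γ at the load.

Γ ≈ 0.967 ∠ 42°

Γ = (Z_L − Z_0)/(Z_L + Z_0) = (-43.4 + j130)/(56.6 + j130)
|Γ| = 137/142 = 0.967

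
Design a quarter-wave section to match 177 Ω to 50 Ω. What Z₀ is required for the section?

Z_qwt ≈ 94.1 Ω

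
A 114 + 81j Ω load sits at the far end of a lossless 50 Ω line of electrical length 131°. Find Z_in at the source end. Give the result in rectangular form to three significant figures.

tan(βl) = tan(131°) = -1.15
Z_in = Z_0·(Z_L + jZ_0·tanβl)/(Z_0 + jZ_L·tanβl)
     = 50·(114 + j23.5)/(143 − j131)

Z_in ≈ 17.6 + j24.3 Ω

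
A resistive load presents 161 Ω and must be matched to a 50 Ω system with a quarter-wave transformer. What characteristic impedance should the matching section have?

Z_qwt ≈ 89.7 Ω

Z_qwt = √(Z_0·R_L) = √(50 × 161) = √8050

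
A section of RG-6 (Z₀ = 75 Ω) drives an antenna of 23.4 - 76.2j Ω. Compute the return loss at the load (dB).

RL ≈ 2.62 dB

Γ = (-51.6 − j76.2)/(98.4 − j76.2), |Γ| = 0.739
RL = −20·log₁₀|Γ| = −20·log₁₀(0.739)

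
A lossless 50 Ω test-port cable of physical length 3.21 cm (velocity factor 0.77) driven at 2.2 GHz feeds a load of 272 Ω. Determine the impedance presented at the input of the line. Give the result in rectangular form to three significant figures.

λ = v/f = 0.77·c / 2.2 GHz = 0.105 m
βl = 2π·l/λ = 2π × 0.306 = 110°
tan(βl) = tan(110°) = -2.74
Z_in = Z_0·(Z_L + jZ_0·tanβl)/(Z_0 + jZ_L·tanβl)
     = 50·(272 − j137)/(50 − j745)

Z_in ≈ 10.4 + j17.6 Ω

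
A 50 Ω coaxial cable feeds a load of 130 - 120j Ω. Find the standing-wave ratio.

VSWR ≈ 5

Γ = (Z_L − Z_0)/(Z_L + Z_0) = (80 − j120)/(180 − j120)
|Γ| = 144/216 = 0.667
VSWR = (1 + |Γ|)/(1 − |Γ|) = 1.67/0.333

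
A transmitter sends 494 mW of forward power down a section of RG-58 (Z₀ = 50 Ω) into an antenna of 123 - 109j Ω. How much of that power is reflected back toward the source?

|Γ| = |(73 − j109)/(173 − j109)| = 0.642
|Γ|² = 0.412
P_refl = |Γ|²·P_inc = 203 mW, P_del = (1 − |Γ|²)·P_inc = 291 mW

P_reflected ≈ 203 mW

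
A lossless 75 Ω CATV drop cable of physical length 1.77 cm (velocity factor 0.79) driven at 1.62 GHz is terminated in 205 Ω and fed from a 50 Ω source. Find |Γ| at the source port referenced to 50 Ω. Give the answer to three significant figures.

|Γ| ≈ 0.51

λ = v/f = 0.79·c / 1.62 GHz = 0.146 m
βl = 2π·l/λ = 2π × 0.121 = 43.6°
tan(βl) = 0.951
Z_in = Z_0·(Z_L + jZ_0·tanβl)/(Z_0 + jZ_L·tanβl) = 50.3 − j59.5 Ω
Γ_s = (Z_in − Z_s)/(Z_in + Z_s) = (0.338 − j59.5)/(100 − j59.5), |Γ_s| = 0.51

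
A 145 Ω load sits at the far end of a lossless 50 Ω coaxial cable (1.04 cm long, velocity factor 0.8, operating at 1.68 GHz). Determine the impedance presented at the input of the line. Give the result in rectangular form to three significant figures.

Z_in ≈ 59.3 − j60 Ω

λ = v/f = 0.8·c / 1.68 GHz = 0.143 m
βl = 2π·l/λ = 2π × 0.0728 = 26.2°
tan(βl) = tan(26.2°) = 0.492
Z_in = Z_0·(Z_L + jZ_0·tanβl)/(Z_0 + jZ_L·tanβl)
     = 50·(145 + j24.6)/(50 + j71.4)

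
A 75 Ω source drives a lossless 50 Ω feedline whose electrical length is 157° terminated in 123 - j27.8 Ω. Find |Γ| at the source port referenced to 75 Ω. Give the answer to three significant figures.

tan(βl) = -0.424
Z_in = Z_0·(Z_L + jZ_0·tanβl)/(Z_0 + jZ_L·tanβl) = 86.7 + j54.3 Ω
Γ_s = (Z_in − Z_s)/(Z_in + Z_s) = (11.7 + j54.3)/(162 + j54.3), |Γ_s| = 0.326

|Γ| ≈ 0.326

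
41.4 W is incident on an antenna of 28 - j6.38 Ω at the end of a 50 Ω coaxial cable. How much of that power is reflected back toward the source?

P_reflected ≈ 3.55 W

|Γ| = |(-22 − j6.38)/(78 − j6.38)| = 0.293
|Γ|² = 0.0857
P_refl = |Γ|²·P_inc = 3.55 W, P_del = (1 − |Γ|²)·P_inc = 37.9 W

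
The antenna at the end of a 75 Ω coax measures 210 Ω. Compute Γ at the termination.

Γ = (Z_L − Z_0)/(Z_L + Z_0) = (210 − 75)/(210 + 75) = 135/285

Γ = 0.474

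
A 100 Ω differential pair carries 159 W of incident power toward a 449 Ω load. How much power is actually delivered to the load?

P_delivered ≈ 94.7 W

Γ = (449 − 100)/(449 + 100) = 0.636
|Γ|² = 0.404
P_refl = |Γ|²·P_inc = 64.3 W, P_del = (1 − |Γ|²)·P_inc = 94.7 W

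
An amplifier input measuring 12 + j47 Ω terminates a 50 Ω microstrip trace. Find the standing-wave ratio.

VSWR ≈ 7.96

Γ = (Z_L − Z_0)/(Z_L + Z_0) = (-38 + j47)/(62 + j47)
|Γ| = 60.4/77.8 = 0.777
VSWR = (1 + |Γ|)/(1 − |Γ|) = 1.78/0.223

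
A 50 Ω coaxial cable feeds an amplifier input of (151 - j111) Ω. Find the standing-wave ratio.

VSWR ≈ 4.77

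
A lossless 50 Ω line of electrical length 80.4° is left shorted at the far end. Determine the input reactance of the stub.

X_in ≈ 296 Ω (inductive)

tan(βl) = 5.91
For a shorted stub, Z_in = jZ_0·tan(βl)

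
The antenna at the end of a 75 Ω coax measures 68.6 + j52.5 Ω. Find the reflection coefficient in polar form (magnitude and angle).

Γ ≈ 0.346 ∠ 76.9°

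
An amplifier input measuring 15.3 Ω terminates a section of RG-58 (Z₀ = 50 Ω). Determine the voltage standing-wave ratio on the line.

Γ = (15.3 − 50)/(15.3 + 50) = -0.531
VSWR = (1 + 0.531)/(1 − 0.531)

VSWR ≈ 3.27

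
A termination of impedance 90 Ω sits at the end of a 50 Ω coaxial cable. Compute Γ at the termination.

Γ = 0.286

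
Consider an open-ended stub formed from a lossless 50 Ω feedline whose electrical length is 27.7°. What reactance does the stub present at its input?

tan(βl) = 0.525
For an open-ended stub, Z_in = −jZ_0·cot(βl) = −jZ_0/tan(βl)

X_in ≈ -95.2 Ω (capacitive)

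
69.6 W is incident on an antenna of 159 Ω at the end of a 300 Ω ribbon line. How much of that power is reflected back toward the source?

P_reflected ≈ 6.57 W

Γ = (159 − 300)/(159 + 300) = -0.307
|Γ|² = 0.0944
P_refl = |Γ|²·P_inc = 6.57 W, P_del = (1 − |Γ|²)·P_inc = 63 W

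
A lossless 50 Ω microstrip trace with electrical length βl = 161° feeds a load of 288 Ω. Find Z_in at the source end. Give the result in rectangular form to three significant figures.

tan(βl) = tan(161°) = -0.344
Z_in = Z_0·(Z_L + jZ_0·tanβl)/(Z_0 + jZ_L·tanβl)
     = 50·(288 − j17.2)/(50 − j99.2)

Z_in ≈ 65.3 + j112 Ω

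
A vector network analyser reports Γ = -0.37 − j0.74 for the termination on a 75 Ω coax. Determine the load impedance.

Z_L ≈ 9.76 − j45.8 Ω

Z_L = Z_0·(1 + Γ)/(1 − Γ) = 75·(0.63 − j0.74)/(1.37 + j0.74)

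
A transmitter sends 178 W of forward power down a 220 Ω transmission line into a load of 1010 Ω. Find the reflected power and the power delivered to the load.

P_reflected ≈ 73.4 W; P_delivered ≈ 105 W

Γ = (1010 − 220)/(1010 + 220) = 0.642
|Γ|² = 0.413
P_refl = |Γ|²·P_inc = 73.4 W, P_del = (1 − |Γ|²)·P_inc = 105 W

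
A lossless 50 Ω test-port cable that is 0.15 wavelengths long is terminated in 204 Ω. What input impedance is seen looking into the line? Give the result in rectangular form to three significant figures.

Z_in ≈ 18.1 − j33.1 Ω

βl = 2π × 0.15 = 54°
tan(βl) = tan(54°) = 1.38
Z_in = Z_0·(Z_L + jZ_0·tanβl)/(Z_0 + jZ_L·tanβl)
     = 50·(204 + j68.8)/(50 + j281)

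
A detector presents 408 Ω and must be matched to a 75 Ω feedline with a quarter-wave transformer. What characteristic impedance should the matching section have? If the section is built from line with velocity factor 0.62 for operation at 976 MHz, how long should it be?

Z_qwt ≈ 175 Ω; length ≈ 4.76 cm

Z_qwt = √(Z_0·R_L) = √(75 × 408) = √30600
λ = 0.62·c/f = 0.191 m, so l = λ/4 = 0.0476 m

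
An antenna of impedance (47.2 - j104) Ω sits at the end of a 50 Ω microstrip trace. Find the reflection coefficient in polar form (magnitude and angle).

Γ ≈ 0.731 ∠ -44.6°

Γ = (Z_L − Z_0)/(Z_L + Z_0) = (-2.8 − j104)/(97.2 − j104)
|Γ| = 104/142 = 0.731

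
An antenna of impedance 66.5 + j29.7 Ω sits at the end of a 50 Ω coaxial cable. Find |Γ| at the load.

Γ = (Z_L − Z_0)/(Z_L + Z_0) = (16.5 + j29.7)/(116.5 + j29.7)
|Γ| = 34/120

|Γ| ≈ 0.283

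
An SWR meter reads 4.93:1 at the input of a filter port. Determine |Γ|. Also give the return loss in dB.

|Γ| = (S − 1)/(S + 1) = (4.93 − 1)/(4.93 + 1) = 3.93/5.93
RL = −20·log₁₀|Γ| = −20·log₁₀(0.663)

|Γ| ≈ 0.663; return loss ≈ 3.57 dB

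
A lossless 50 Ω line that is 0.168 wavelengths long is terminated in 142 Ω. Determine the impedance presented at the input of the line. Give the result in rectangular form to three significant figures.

βl = 2π × 0.168 = 60.5°
tan(βl) = tan(60.5°) = 1.77
Z_in = Z_0·(Z_L + jZ_0·tanβl)/(Z_0 + jZ_L·tanβl)
     = 50·(142 + j88.3)/(50 + j251)

Z_in ≈ 22.4 − j23.9 Ω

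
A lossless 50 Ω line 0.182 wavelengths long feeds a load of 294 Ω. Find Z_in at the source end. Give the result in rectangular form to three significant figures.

βl = 2π × 0.182 = 65.5°
tan(βl) = tan(65.5°) = 2.2
Z_in = Z_0·(Z_L + jZ_0·tanβl)/(Z_0 + jZ_L·tanβl)
     = 50·(294 + j110)/(50 + j646)

Z_in ≈ 10.2 − j22 Ω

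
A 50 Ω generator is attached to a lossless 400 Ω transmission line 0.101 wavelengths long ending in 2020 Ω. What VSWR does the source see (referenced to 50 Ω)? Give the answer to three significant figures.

VSWR ≈ 27

βl = 2π × 0.101 = 36.4°
tan(βl) = 0.736
Z_in = Z_0·(Z_L + jZ_0·tanβl)/(Z_0 + jZ_L·tanβl) = 210 − j487 Ω
Γ_s = (Z_in − Z_s)/(Z_in + Z_s) = (160 − j487)/(260 − j487), |Γ_s| = 0.928
VSWR = (1 + |Γ_s|)/(1 − |Γ_s|)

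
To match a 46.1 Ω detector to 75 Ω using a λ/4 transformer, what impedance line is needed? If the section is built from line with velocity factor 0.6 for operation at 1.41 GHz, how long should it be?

Z_qwt ≈ 58.8 Ω; length ≈ 3.19 cm

Z_qwt = √(Z_0·R_L) = √(75 × 46.1) = √3458
λ = 0.6·c/f = 0.128 m, so l = λ/4 = 0.0319 m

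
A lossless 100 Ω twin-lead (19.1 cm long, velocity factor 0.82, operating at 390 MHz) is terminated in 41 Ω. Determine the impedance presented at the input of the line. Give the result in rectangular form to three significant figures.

Z_in ≈ 160 − j99.9 Ω

λ = v/f = 0.82·c / 390 MHz = 0.631 m
βl = 2π·l/λ = 2π × 0.303 = 109°
tan(βl) = tan(109°) = -2.9
Z_in = Z_0·(Z_L + jZ_0·tanβl)/(Z_0 + jZ_L·tanβl)
     = 100·(41 − j290)/(100 − j119)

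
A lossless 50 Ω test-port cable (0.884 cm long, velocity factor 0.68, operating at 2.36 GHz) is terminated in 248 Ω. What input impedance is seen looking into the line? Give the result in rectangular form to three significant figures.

Z_in ≈ 26.2 − j59.7 Ω

λ = v/f = 0.68·c / 2.36 GHz = 0.0864 m
βl = 2π·l/λ = 2π × 0.102 = 36.8°
tan(βl) = tan(36.8°) = 0.749
Z_in = Z_0·(Z_L + jZ_0·tanβl)/(Z_0 + jZ_L·tanβl)
     = 50·(248 + j37.4)/(50 + j186)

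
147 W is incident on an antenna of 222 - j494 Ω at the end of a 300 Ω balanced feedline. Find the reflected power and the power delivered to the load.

|Γ| = |(-78 − j494)/(522 − j494)| = 0.696
|Γ|² = 0.484
P_refl = |Γ|²·P_inc = 71.2 W, P_del = (1 − |Γ|²)·P_inc = 75.8 W

P_reflected ≈ 71.2 W; P_delivered ≈ 75.8 W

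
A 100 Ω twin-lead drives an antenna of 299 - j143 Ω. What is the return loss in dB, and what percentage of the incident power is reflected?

RL ≈ 4.76 dB; 33.4% of incident power reflected

Γ = (199 − j143)/(399 − j143), |Γ| = 0.578
RL = −20·log₁₀(0.578) = 4.76 dB
P_refl/P_inc = |Γ|² = 0.334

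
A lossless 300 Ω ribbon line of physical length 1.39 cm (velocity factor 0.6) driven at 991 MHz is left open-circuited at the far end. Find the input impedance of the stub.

λ = v/f = 0.6·c / 991 MHz = 0.182 m
βl = 2π·l/λ = 2π × 0.0765 = 27.5°
tan(βl) = 0.522
For an open-circuited stub, Z_in = −jZ_0·cot(βl) = −jZ_0/tan(βl)

Z_in ≈ −j575 Ω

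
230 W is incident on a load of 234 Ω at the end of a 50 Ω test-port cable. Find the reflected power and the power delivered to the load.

Γ = (234 − 50)/(234 + 50) = 0.648
|Γ|² = 0.42
P_refl = |Γ|²·P_inc = 96.5 W, P_del = (1 − |Γ|²)·P_inc = 133 W

P_reflected ≈ 96.5 W; P_delivered ≈ 133 W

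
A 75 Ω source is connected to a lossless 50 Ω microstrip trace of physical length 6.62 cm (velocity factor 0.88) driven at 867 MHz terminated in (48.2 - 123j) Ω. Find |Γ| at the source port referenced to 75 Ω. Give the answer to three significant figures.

λ = v/f = 0.88·c / 867 MHz = 0.304 m
βl = 2π·l/λ = 2π × 0.217 = 78.3°
tan(βl) = 4.81
Z_in = Z_0·(Z_L + jZ_0·tanβl)/(Z_0 + jZ_L·tanβl) = 6.25 + j6.91 Ω
Γ_s = (Z_in − Z_s)/(Z_in + Z_s) = (-68.8 + j6.91)/(81.2 + j6.91), |Γ_s| = 0.847

|Γ| ≈ 0.847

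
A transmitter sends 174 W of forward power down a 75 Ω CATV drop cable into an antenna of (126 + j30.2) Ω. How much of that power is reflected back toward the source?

P_reflected ≈ 14.8 W

|Γ| = |(51 + j30.2)/(201 + j30.2)| = 0.292
|Γ|² = 0.085
P_refl = |Γ|²·P_inc = 14.8 W, P_del = (1 − |Γ|²)·P_inc = 159 W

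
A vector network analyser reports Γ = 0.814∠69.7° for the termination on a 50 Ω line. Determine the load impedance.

Z_L ≈ 15.4 + j69.5 Ω

Z_L = Z_0·(1 + Γ)/(1 − Γ) = 50·(1.28 + j0.763)/(0.718 − j0.763)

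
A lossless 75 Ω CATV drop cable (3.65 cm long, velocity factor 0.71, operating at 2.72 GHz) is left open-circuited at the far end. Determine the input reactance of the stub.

λ = v/f = 0.71·c / 2.72 GHz = 0.0783 m
βl = 2π·l/λ = 2π × 0.466 = 168°
tan(βl) = -0.216
For an open-circuited stub, Z_in = −jZ_0·cot(βl) = −jZ_0/tan(βl)

X_in ≈ 347 Ω (inductive)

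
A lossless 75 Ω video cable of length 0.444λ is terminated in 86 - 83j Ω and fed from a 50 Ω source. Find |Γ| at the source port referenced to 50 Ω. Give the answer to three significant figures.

|Γ| ≈ 0.603

βl = 2π × 0.444 = 160°
tan(βl) = -0.367
Z_in = Z_0·(Z_L + jZ_0·tanβl)/(Z_0 + jZ_L·tanβl) = 184 − j55.5 Ω
Γ_s = (Z_in − Z_s)/(Z_in + Z_s) = (134 − j55.5)/(234 − j55.5), |Γ_s| = 0.603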